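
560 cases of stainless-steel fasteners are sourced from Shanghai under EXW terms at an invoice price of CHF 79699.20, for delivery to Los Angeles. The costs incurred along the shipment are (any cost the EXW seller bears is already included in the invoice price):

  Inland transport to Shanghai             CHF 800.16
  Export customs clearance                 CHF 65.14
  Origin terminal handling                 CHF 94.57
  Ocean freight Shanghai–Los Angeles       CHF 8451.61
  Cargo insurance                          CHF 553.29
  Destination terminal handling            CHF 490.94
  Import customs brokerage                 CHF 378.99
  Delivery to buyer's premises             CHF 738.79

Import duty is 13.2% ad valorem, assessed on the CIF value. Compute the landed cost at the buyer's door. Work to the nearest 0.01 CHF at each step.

Total landed cost: CHF 103108.33

EXW: the seller makes goods available at their premises; the buyer bears all onward costs.
CIF value = EXW price + inland to port + export clearance + origin terminal + freight + insurance = 79699.20 + 800.16 + 65.14 + 94.57 + 8451.61 + 553.29 = 89663.97
Import duty = 89663.97 × 13.2% = 11835.64
Buyer bears: inland to port 800.16 + export clearance 65.14 + origin terminal 94.57 + freight 8451.61 + insurance 553.29 + destination terminal 490.94 + brokerage 378.99 + delivery 738.79 + duty 11835.64 = 23409.13
Landed cost = invoice 79699.20 + 23409.13 = 103108.33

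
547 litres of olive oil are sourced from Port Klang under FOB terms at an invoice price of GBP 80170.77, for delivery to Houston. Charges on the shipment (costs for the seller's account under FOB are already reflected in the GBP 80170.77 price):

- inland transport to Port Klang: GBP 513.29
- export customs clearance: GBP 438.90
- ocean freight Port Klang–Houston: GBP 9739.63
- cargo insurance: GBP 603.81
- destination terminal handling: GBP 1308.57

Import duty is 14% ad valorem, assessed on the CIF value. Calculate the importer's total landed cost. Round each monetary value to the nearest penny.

Total landed cost: GBP 104494.77

FOB: the seller bears costs until goods are on board at the origin port; the buyer bears freight, insurance and all costs thereafter.
Already in the invoice (seller's account under FOB): inland to port, export clearance — exclude.
CIF value = FOB price + freight + insurance = 80170.77 + 9739.63 + 603.81 = 90514.21
Import duty = 90514.21 × 14% = 12671.99
Buyer bears: freight 9739.63 + insurance 603.81 + destination terminal 1308.57 + duty 12671.99 = 24324.00
Landed cost = invoice 80170.77 + 24324.00 = 104494.77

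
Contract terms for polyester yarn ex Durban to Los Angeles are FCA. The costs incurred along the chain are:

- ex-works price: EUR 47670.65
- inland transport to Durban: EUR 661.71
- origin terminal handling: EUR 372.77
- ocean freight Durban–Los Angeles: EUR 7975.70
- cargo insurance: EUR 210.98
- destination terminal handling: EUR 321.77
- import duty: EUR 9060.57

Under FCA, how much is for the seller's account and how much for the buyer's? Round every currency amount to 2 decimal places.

Seller: EUR 48332.36; buyer: EUR 17941.79

FCA: the seller delivers export-cleared goods to the carrier; the buyer bears costs from that point.
Seller's account: goods 47670.65 + inland to port 661.71 = 48332.36
Buyer's account: origin terminal 372.77 + freight 7975.70 + insurance 210.98 + destination terminal 321.77 + duty 9060.57 = 17941.79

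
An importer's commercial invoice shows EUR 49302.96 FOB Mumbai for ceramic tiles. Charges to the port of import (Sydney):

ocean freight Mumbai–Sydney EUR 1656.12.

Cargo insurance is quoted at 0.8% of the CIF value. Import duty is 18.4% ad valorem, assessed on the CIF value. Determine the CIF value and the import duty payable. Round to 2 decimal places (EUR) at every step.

Let C be the CIF value. C = FOB price + freight + 0.8% × C
C − 0.8% × C = 49302.96 + 1656.12
0.992 × C = 50959.08
C = 50959.08 / 0.992 = 51370.04
Insurance premium = 0.8% × 51370.04 = 410.96
Import duty = 51370.04 × 18.4% = 9452.09

CIF value: EUR 51370.04; import duty: EUR 9452.09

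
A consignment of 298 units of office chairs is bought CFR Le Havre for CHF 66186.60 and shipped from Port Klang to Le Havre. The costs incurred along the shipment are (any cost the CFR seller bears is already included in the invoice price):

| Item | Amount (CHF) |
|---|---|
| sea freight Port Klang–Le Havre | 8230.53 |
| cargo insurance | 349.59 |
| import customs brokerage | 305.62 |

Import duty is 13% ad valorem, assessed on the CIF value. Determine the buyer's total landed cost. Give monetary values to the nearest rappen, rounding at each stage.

Total landed cost: CHF 75491.51

CFR: the seller pays costs through ocean freight to the destination port, but not insurance.
Already in the invoice (seller's account under CFR): freight — exclude.
CIF value = CFR price + insurance = 66186.60 + 349.59 = 66536.19
Import duty = 66536.19 × 13% = 8649.70
Buyer bears: insurance 349.59 + brokerage 305.62 + duty 8649.70 = 9304.91
Landed cost = invoice 66186.60 + 9304.91 = 75491.51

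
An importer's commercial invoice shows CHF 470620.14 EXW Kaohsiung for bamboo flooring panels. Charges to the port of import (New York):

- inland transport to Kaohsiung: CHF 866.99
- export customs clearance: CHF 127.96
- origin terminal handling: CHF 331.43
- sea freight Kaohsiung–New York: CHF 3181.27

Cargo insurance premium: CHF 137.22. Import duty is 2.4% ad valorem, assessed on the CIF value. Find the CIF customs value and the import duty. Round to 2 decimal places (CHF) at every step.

CIF = EXW price + pre-shipment costs + freight + insurance
CIF = 470620.14 + 866.99 + 127.96 + 331.43 + 3181.27 + 137.22 = 475265.01
Import duty = 475265.01 × 2.4% = 11406.36

CIF value: CHF 475265.01; import duty: CHF 11406.36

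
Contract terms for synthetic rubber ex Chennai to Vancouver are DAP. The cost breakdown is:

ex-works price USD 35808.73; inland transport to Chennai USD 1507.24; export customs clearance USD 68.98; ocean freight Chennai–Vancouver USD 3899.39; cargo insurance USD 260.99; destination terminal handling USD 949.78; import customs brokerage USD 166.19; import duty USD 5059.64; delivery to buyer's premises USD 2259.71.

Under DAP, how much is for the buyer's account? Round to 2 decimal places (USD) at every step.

DAP: the seller bears all costs to the named destination except import duty and clearance.
Seller's account: goods 35808.73 + inland to port 1507.24 + export clearance 68.98 + freight 3899.39 + insurance 260.99 + destination terminal 949.78 + delivery 2259.71 = 44754.82
Buyer's account: brokerage 166.19 + duty 5059.64 = 5225.83

Buyer's account: USD 5225.83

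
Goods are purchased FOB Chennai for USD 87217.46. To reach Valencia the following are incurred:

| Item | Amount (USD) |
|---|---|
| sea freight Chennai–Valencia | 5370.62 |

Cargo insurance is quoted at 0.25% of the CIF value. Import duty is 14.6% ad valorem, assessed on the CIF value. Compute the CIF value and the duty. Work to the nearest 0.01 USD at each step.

Let C be the CIF value. C = FOB price + freight + 0.25% × C
C − 0.25% × C = 87217.46 + 5370.62
0.9975 × C = 92588.08
C = 92588.08 / 0.9975 = 92820.13
Insurance premium = 0.25% × 92820.13 = 232.05
Import duty = 92820.13 × 14.6% = 13551.74

CIF value: USD 92820.13; import duty: USD 13551.74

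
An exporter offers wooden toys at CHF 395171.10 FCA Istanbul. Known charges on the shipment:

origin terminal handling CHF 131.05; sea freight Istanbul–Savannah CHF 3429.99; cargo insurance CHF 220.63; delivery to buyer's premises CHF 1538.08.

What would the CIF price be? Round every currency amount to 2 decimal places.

CIF price: CHF 398952.77

Not relevant to the conversion: delivery — on the buyer under both terms; not part of either seller's price.
From FCA to CIF, the seller additionally bears: origin terminal, freight, insurance.
CIF price = 395171.10 + 131.05 + 3429.99 + 220.63 = 398952.77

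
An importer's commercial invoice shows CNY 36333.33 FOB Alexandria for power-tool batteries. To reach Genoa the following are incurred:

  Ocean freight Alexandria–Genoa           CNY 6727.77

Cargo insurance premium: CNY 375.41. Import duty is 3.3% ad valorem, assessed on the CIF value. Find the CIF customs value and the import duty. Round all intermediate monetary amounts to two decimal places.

CIF = FOB price + freight + insurance
CIF = 36333.33 + 6727.77 + 375.41 = 43436.51
Import duty = 43436.51 × 3.3% = 1433.40

CIF value: CNY 43436.51; import duty: CNY 1433.40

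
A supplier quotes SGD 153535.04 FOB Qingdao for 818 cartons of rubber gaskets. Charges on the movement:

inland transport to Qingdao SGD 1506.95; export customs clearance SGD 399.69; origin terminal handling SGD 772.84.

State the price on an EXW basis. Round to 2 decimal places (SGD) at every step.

EXW price: SGD 150855.56

From FOB to EXW, the seller no longer bears: inland to port, export clearance, origin terminal.
EXW price = 153535.04 − 1506.95 − 399.69 − 772.84 = 150855.56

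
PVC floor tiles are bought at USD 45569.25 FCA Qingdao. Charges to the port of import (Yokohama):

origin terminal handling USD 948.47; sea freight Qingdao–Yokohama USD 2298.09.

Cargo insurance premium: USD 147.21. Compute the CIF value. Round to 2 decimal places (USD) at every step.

CIF value: USD 48963.02

CIF = FCA price + pre-shipment costs + freight + insurance
CIF = 45569.25 + 948.47 + 2298.09 + 147.21 = 48963.02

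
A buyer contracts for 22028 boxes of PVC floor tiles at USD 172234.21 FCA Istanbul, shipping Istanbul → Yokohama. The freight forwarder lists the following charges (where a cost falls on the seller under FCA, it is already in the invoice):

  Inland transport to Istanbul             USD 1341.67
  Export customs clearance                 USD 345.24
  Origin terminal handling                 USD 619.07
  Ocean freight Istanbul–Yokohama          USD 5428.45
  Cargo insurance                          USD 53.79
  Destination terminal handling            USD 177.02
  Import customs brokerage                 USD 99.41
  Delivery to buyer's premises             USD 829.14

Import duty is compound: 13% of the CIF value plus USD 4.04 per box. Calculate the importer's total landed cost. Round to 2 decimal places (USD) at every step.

Total landed cost: USD 291617.83

FCA: the seller delivers export-cleared goods to the carrier; the buyer bears costs from that point.
Already in the invoice (seller's account under FCA): inland to port, export clearance — exclude.
CIF value = FCA price + origin terminal + freight + insurance = 172234.21 + 619.07 + 5428.45 + 53.79 = 178335.52
Ad valorem component: 178335.52 × 13% = 23183.62
Specific component: 22028 × 4.04 = 88993.12
Import duty = 23183.62 + 88993.12 = 112176.74
Buyer bears: origin terminal 619.07 + freight 5428.45 + insurance 53.79 + destination terminal 177.02 + brokerage 99.41 + delivery 829.14 + duty 112176.74 = 119383.62
Landed cost = invoice 172234.21 + 119383.62 = 291617.83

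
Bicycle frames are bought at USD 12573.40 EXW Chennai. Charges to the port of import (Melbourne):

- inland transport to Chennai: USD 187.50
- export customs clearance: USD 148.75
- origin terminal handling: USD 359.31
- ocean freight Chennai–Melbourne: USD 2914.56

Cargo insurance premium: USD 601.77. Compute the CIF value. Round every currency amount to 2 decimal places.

CIF value: USD 16785.29

CIF = EXW price + pre-shipment costs + freight + insurance
CIF = 12573.40 + 187.50 + 148.75 + 359.31 + 2914.56 + 601.77 = 16785.29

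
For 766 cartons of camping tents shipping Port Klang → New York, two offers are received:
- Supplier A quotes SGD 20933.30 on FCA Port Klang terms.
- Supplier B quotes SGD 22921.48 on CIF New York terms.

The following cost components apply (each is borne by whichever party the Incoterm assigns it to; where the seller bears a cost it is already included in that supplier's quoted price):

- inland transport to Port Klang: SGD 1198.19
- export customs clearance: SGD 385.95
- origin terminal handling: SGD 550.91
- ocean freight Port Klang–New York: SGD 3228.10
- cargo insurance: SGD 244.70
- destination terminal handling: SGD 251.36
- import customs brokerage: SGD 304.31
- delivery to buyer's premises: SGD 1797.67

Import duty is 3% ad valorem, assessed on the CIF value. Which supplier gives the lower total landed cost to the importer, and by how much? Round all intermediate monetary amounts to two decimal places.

Supplier A (FCA):
CIF value = FCA price + origin terminal + freight + insurance = 20933.30 + 550.91 + 3228.10 + 244.70 = 24957.01
Import duty = 24957.01 × 3% = 748.71
Buyer bears (A): 550.91 + 3228.10 + 244.70 + 251.36 + 304.31 + 1797.67 = 6377.05
Landed cost (A) = invoice 20933.30 + 6377.05 + duty 748.71 = 28059.06
Supplier B (CIF):
The CIF price already equals the CIF value: 22921.48
Import duty = 22921.48 × 3% = 687.64
Buyer bears (B): 251.36 + 304.31 + 1797.67 = 2353.34
Landed cost (B) = invoice 22921.48 + 2353.34 + duty 687.64 = 25962.46
Difference = |28059.06 − 25962.46| = 2096.60

Supplier B is cheaper by SGD 2096.60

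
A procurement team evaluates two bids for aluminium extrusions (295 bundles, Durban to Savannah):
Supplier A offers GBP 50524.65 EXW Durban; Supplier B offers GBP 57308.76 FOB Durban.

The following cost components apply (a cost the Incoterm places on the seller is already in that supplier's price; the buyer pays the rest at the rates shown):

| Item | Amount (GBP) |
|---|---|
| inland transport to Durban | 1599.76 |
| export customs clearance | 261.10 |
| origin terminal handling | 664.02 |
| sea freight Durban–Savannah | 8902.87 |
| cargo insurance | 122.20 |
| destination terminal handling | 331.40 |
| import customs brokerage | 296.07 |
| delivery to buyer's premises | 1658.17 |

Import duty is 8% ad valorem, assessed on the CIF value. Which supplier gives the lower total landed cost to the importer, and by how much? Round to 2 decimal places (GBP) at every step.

Supplier A (EXW):
CIF value = EXW price + inland to port + export clearance + origin terminal + freight + insurance = 50524.65 + 1599.76 + 261.10 + 664.02 + 8902.87 + 122.20 = 62074.60
Import duty = 62074.60 × 8% = 4965.97
Buyer bears (A): 1599.76 + 261.10 + 664.02 + 8902.87 + 122.20 + 331.40 + 296.07 + 1658.17 = 13835.59
Landed cost (A) = invoice 50524.65 + 13835.59 + duty 4965.97 = 69326.21
Supplier B (FOB):
CIF value = FOB price + freight + insurance = 57308.76 + 8902.87 + 122.20 = 66333.83
Import duty = 66333.83 × 8% = 5306.71
Buyer bears (B): 8902.87 + 122.20 + 331.40 + 296.07 + 1658.17 = 11310.71
Landed cost (B) = invoice 57308.76 + 11310.71 + duty 5306.71 = 73926.18
Difference = |69326.21 − 73926.18| = 4599.97

Supplier A is cheaper by GBP 4599.97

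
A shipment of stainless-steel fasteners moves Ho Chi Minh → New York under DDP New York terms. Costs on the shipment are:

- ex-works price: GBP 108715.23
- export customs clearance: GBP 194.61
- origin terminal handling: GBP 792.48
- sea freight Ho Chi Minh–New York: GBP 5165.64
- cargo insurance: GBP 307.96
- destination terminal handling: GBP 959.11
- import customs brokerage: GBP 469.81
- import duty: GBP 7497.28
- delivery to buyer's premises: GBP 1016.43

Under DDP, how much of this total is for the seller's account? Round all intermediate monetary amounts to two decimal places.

Seller's account: GBP 125118.55

DDP: the seller bears all costs including import duty.
Seller's account: goods 108715.23 + export clearance 194.61 + origin terminal 792.48 + freight 5165.64 + insurance 307.96 + destination terminal 959.11 + brokerage 469.81 + duty 7497.28 + delivery 1016.43 = 125118.55
Buyer's account: 0.00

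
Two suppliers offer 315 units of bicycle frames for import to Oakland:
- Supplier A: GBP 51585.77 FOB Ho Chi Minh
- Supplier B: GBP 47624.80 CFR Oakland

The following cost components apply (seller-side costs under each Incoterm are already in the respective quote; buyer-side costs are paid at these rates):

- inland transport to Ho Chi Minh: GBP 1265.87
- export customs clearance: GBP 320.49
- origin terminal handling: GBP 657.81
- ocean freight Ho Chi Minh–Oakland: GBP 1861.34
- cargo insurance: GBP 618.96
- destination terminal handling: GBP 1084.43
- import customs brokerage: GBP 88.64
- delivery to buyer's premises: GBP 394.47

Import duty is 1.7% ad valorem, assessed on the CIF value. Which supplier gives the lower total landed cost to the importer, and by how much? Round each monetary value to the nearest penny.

Supplier B is cheaper by GBP 5921.29

Supplier A (FOB):
CIF value = FOB price + freight + insurance = 51585.77 + 1861.34 + 618.96 = 54066.07
Import duty = 54066.07 × 1.7% = 919.12
Buyer bears (A): 1861.34 + 618.96 + 1084.43 + 88.64 + 394.47 = 4047.84
Landed cost (A) = invoice 51585.77 + 4047.84 + duty 919.12 = 56552.73
Supplier B (CFR):
CIF value = CFR price + insurance = 47624.80 + 618.96 = 48243.76
Import duty = 48243.76 × 1.7% = 820.14
Buyer bears (B): 618.96 + 1084.43 + 88.64 + 394.47 = 2186.50
Landed cost (B) = invoice 47624.80 + 2186.50 + duty 820.14 = 50631.44
Difference = |56552.73 − 50631.44| = 5921.29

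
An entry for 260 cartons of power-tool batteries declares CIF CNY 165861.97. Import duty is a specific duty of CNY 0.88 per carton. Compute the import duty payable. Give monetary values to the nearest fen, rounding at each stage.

Import duty = 260 × 0.88 = 228.80

Import duty: CNY 228.80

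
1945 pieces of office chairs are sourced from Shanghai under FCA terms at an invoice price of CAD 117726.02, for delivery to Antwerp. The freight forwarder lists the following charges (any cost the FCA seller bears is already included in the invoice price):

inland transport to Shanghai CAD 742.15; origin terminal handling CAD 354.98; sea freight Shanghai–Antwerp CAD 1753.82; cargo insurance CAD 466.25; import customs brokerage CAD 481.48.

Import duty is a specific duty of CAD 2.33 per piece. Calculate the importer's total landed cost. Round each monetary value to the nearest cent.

FCA: the seller delivers export-cleared goods to the carrier; the buyer bears costs from that point.
Already in the invoice (seller's account under FCA): inland to port — exclude.
CIF value = FCA price + origin terminal + freight + insurance = 117726.02 + 354.98 + 1753.82 + 466.25 = 120301.07
Import duty = 1945 × 2.33 = 4531.85
Buyer bears: origin terminal 354.98 + freight 1753.82 + insurance 466.25 + brokerage 481.48 + duty 4531.85 = 7588.38
Landed cost = invoice 117726.02 + 7588.38 = 125314.40

Total landed cost: CAD 125314.40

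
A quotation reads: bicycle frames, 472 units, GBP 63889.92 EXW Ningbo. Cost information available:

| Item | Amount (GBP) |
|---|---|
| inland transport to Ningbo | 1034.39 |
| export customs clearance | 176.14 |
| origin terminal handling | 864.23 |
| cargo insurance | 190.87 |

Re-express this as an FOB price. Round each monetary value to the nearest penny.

FOB price: GBP 65964.68

Not relevant to the conversion: insurance — on the buyer under both terms; not part of either seller's price.
From EXW to FOB, the seller additionally bears: inland to port, export clearance, origin terminal.
FOB price = 63889.92 + 1034.39 + 176.14 + 864.23 = 65964.68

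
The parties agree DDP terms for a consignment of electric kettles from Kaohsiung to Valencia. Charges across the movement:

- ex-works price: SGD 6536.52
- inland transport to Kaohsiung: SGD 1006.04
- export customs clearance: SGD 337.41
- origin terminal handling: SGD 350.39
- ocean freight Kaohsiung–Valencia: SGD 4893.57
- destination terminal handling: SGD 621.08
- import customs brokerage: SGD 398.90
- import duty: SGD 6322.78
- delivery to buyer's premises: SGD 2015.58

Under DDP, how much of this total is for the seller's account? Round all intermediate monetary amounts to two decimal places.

Seller's account: SGD 22482.27

DDP: the seller bears all costs including import duty.
Seller's account: goods 6536.52 + inland to port 1006.04 + export clearance 337.41 + origin terminal 350.39 + freight 4893.57 + destination terminal 621.08 + brokerage 398.90 + duty 6322.78 + delivery 2015.58 = 22482.27
Buyer's account: 0.00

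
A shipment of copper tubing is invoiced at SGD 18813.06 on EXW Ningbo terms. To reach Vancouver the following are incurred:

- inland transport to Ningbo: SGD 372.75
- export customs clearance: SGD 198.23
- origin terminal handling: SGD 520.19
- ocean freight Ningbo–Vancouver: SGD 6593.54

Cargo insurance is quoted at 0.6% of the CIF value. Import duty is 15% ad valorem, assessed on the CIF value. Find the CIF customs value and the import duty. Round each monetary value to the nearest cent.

CIF value: SGD 26657.72; import duty: SGD 3998.66

Let C be the CIF value. C = EXW price + pre-shipment costs + freight + 0.6% × C
C − 0.6% × C = 18813.06 + 372.75 + 198.23 + 520.19 + 6593.54
0.994 × C = 26497.77
C = 26497.77 / 0.994 = 26657.72
Insurance premium = 0.6% × 26657.72 = 159.95
Import duty = 26657.72 × 15% = 3998.66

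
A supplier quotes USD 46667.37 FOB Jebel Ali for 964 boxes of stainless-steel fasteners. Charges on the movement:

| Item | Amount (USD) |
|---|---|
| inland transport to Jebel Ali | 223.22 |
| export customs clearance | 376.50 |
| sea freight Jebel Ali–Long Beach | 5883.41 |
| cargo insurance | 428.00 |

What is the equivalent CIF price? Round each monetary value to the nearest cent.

CIF price: USD 52978.78

Not relevant to the conversion: export clearance, inland to port — on the seller under both FOB and CIF; already in the FOB price and stays in the CIF price.
From FOB to CIF, the seller additionally bears: freight, insurance.
CIF price = 46667.37 + 5883.41 + 428.00 = 52978.78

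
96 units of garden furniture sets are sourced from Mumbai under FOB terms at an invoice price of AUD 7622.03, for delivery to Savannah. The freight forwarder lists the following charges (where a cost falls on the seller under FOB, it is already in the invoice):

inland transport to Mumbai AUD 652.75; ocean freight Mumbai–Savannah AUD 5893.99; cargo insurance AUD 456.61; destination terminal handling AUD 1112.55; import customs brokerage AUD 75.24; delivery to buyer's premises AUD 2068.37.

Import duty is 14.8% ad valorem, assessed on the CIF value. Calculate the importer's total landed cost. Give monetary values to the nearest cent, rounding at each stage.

FOB: the seller bears costs until goods are on board at the origin port; the buyer bears freight, insurance and all costs thereafter.
Already in the invoice (seller's account under FOB): inland to port — exclude.
CIF value = FOB price + freight + insurance = 7622.03 + 5893.99 + 456.61 = 13972.63
Import duty = 13972.63 × 14.8% = 2067.95
Buyer bears: freight 5893.99 + insurance 456.61 + destination terminal 1112.55 + brokerage 75.24 + delivery 2068.37 + duty 2067.95 = 11674.71
Landed cost = invoice 7622.03 + 11674.71 = 19296.74

Total landed cost: AUD 19296.74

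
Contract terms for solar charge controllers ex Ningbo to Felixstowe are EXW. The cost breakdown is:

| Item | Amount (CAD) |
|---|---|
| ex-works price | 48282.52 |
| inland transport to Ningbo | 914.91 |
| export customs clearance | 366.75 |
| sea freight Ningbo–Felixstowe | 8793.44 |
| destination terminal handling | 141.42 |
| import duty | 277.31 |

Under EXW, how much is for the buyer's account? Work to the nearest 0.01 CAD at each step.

EXW: the seller makes goods available at their premises; the buyer bears all onward costs.
Seller's account: goods 48282.52 = 48282.52
Buyer's account: inland to port 914.91 + export clearance 366.75 + freight 8793.44 + destination terminal 141.42 + duty 277.31 = 10493.83

Buyer's account: CAD 10493.83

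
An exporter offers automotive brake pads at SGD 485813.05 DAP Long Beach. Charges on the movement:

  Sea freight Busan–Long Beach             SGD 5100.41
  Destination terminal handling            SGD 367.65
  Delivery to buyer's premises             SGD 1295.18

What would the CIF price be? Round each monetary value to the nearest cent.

Not relevant to the conversion: freight — on the seller under both DAP and CIF; already in the DAP price and stays in the CIF price.
From DAP to CIF, the seller no longer bears: destination terminal, delivery.
CIF price = 485813.05 − 367.65 − 1295.18 = 484150.22

CIF price: SGD 484150.22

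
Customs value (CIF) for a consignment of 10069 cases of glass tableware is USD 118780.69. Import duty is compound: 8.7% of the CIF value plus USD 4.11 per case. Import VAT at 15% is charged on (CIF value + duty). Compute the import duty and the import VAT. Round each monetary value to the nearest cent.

Ad valorem component: 118780.69 × 8.7% = 10333.92
Specific component: 10069 × 4.11 = 41383.59
Import duty = 10333.92 + 41383.59 = 51717.51
VAT base = CIF + duty = 118780.69 + 51717.51 = 170498.20
Import VAT = 170498.20 × 15% = 25574.73

Import duty: USD 51717.51; import VAT: USD 25574.73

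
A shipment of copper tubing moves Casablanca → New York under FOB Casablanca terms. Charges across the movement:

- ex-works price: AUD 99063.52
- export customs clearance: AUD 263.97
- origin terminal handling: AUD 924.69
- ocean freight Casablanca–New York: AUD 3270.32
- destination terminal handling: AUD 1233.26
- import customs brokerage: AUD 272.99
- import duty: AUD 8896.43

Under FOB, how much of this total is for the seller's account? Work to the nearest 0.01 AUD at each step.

FOB: the seller bears costs until goods are on board at the origin port; the buyer bears freight, insurance and all costs thereafter.
Seller's account: goods 99063.52 + export clearance 263.97 + origin terminal 924.69 = 100252.18
Buyer's account: freight 3270.32 + destination terminal 1233.26 + brokerage 272.99 + duty 8896.43 = 13673.00

Seller's account: AUD 100252.18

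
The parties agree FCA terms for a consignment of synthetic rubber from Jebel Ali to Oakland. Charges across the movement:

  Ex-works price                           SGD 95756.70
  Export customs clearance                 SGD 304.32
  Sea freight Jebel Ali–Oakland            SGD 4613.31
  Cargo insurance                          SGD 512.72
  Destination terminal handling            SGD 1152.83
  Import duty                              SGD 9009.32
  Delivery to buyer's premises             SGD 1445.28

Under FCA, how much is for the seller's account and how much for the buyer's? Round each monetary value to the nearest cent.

Seller: SGD 96061.02; buyer: SGD 16733.46

FCA: the seller delivers export-cleared goods to the carrier; the buyer bears costs from that point.
Seller's account: goods 95756.70 + export clearance 304.32 = 96061.02
Buyer's account: freight 4613.31 + insurance 512.72 + destination terminal 1152.83 + duty 9009.32 + delivery 1445.28 = 16733.46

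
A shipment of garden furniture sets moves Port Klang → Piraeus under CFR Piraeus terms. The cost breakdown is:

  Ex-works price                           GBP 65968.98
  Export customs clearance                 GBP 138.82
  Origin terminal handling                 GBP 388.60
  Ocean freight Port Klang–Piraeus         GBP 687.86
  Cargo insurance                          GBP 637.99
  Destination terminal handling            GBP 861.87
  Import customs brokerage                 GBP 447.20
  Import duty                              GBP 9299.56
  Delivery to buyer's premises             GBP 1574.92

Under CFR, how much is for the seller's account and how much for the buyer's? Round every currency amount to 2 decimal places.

CFR: the seller pays costs through ocean freight to the destination port, but not insurance.
Seller's account: goods 65968.98 + export clearance 138.82 + origin terminal 388.60 + freight 687.86 = 67184.26
Buyer's account: insurance 637.99 + destination terminal 861.87 + brokerage 447.20 + duty 9299.56 + delivery 1574.92 = 12821.54

Seller: GBP 67184.26; buyer: GBP 12821.54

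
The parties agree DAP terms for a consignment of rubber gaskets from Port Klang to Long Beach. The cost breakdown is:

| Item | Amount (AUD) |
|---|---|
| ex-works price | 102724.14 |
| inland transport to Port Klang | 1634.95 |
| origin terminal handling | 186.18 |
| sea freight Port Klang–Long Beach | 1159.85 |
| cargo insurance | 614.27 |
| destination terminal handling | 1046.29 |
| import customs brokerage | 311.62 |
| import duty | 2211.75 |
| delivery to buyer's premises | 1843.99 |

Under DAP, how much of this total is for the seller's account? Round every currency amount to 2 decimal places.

DAP: the seller bears all costs to the named destination except import duty and clearance.
Seller's account: goods 102724.14 + inland to port 1634.95 + origin terminal 186.18 + freight 1159.85 + insurance 614.27 + destination terminal 1046.29 + delivery 1843.99 = 109209.67
Buyer's account: brokerage 311.62 + duty 2211.75 = 2523.37

Seller's account: AUD 109209.67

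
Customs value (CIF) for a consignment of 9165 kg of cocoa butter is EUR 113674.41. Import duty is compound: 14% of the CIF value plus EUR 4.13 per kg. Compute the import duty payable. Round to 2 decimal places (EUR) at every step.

Import duty: EUR 53765.87

Ad valorem component: 113674.41 × 14% = 15914.42
Specific component: 9165 × 4.13 = 37851.45
Import duty = 15914.42 + 37851.45 = 53765.87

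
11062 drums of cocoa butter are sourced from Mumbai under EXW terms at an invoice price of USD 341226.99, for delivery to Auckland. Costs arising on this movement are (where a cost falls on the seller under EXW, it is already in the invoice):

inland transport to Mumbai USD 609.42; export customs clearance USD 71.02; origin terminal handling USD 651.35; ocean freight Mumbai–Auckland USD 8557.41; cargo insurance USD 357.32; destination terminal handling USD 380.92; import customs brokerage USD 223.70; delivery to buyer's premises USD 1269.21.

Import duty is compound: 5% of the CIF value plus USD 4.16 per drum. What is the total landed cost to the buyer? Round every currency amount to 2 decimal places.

EXW: the seller makes goods available at their premises; the buyer bears all onward costs.
CIF value = EXW price + inland to port + export clearance + origin terminal + freight + insurance = 341226.99 + 609.42 + 71.02 + 651.35 + 8557.41 + 357.32 = 351473.51
Ad valorem component: 351473.51 × 5% = 17573.68
Specific component: 11062 × 4.16 = 46017.92
Import duty = 17573.68 + 46017.92 = 63591.60
Buyer bears: inland to port 609.42 + export clearance 71.02 + origin terminal 651.35 + freight 8557.41 + insurance 357.32 + destination terminal 380.92 + brokerage 223.70 + delivery 1269.21 + duty 63591.60 = 75711.95
Landed cost = invoice 341226.99 + 75711.95 = 416938.94

Total landed cost: USD 416938.94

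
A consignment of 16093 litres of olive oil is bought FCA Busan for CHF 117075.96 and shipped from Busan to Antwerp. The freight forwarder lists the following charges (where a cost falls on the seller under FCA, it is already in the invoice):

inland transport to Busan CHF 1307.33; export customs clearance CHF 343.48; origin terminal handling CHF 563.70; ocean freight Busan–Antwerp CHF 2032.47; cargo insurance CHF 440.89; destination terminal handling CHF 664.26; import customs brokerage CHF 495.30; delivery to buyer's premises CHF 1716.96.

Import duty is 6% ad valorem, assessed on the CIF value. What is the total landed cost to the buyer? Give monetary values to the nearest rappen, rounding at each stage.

FCA: the seller delivers export-cleared goods to the carrier; the buyer bears costs from that point.
Already in the invoice (seller's account under FCA): inland to port, export clearance — exclude.
CIF value = FCA price + origin terminal + freight + insurance = 117075.96 + 563.70 + 2032.47 + 440.89 = 120113.02
Import duty = 120113.02 × 6% = 7206.78
Buyer bears: origin terminal 563.70 + freight 2032.47 + insurance 440.89 + destination terminal 664.26 + brokerage 495.30 + delivery 1716.96 + duty 7206.78 = 13120.36
Landed cost = invoice 117075.96 + 13120.36 = 130196.32

Total landed cost: CHF 130196.32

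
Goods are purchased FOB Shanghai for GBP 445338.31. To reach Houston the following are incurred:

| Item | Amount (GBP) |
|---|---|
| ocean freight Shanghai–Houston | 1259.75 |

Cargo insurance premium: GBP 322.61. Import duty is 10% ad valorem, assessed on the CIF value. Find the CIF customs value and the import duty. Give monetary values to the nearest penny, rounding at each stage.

CIF = FOB price + freight + insurance
CIF = 445338.31 + 1259.75 + 322.61 = 446920.67
Import duty = 446920.67 × 10% = 44692.07

CIF value: GBP 446920.67; import duty: GBP 44692.07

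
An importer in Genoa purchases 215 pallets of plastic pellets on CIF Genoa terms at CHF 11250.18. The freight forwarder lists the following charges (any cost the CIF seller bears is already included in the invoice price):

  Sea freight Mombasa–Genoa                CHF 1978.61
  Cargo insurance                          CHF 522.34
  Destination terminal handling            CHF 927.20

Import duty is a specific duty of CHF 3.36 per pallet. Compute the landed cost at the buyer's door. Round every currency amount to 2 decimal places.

Total landed cost: CHF 12899.78

CIF: the seller pays costs through ocean freight and marine insurance to the destination port.
Already in the invoice (seller's account under CIF): freight, insurance — exclude.
The CIF price already equals the CIF value: 11250.18
Import duty = 215 × 3.36 = 722.40
Buyer bears: destination terminal 927.20 + duty 722.40 = 1649.60
Landed cost = invoice 11250.18 + 1649.60 = 12899.78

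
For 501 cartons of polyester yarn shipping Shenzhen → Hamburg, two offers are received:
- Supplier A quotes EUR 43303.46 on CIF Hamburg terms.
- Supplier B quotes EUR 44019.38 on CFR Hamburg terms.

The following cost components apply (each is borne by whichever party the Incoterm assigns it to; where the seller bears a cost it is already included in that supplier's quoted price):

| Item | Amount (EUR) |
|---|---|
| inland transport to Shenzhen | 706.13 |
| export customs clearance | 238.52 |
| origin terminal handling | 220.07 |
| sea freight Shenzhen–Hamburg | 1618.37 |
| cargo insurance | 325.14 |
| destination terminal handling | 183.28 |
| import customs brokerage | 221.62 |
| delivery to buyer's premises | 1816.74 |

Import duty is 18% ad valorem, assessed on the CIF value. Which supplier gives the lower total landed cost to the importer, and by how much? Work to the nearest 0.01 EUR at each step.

Supplier A is cheaper by EUR 1228.45

Supplier A (CIF):
The CIF price already equals the CIF value: 43303.46
Import duty = 43303.46 × 18% = 7794.62
Buyer bears (A): 183.28 + 221.62 + 1816.74 = 2221.64
Landed cost (A) = invoice 43303.46 + 2221.64 + duty 7794.62 = 53319.72
Supplier B (CFR):
CIF value = CFR price + insurance = 44019.38 + 325.14 = 44344.52
Import duty = 44344.52 × 18% = 7982.01
Buyer bears (B): 325.14 + 183.28 + 221.62 + 1816.74 = 2546.78
Landed cost (B) = invoice 44019.38 + 2546.78 + duty 7982.01 = 54548.17
Difference = |53319.72 − 54548.17| = 1228.45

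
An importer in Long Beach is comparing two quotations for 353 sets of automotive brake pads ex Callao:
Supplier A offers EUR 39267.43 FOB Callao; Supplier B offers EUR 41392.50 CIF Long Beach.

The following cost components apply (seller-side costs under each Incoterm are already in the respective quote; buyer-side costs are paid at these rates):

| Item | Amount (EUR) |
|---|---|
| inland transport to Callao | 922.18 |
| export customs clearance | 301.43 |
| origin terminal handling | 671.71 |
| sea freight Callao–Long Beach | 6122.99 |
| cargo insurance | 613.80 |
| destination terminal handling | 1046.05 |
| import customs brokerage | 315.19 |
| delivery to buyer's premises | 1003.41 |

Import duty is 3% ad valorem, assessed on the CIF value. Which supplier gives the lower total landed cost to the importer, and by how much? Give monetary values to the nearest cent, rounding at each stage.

Supplier B is cheaper by EUR 4750.07

Supplier A (FOB):
CIF value = FOB price + freight + insurance = 39267.43 + 6122.99 + 613.80 = 46004.22
Import duty = 46004.22 × 3% = 1380.13
Buyer bears (A): 6122.99 + 613.80 + 1046.05 + 315.19 + 1003.41 = 9101.44
Landed cost (A) = invoice 39267.43 + 9101.44 + duty 1380.13 = 49749.00
Supplier B (CIF):
The CIF price already equals the CIF value: 41392.50
Import duty = 41392.50 × 3% = 1241.78
Buyer bears (B): 1046.05 + 315.19 + 1003.41 = 2364.65
Landed cost (B) = invoice 41392.50 + 2364.65 + duty 1241.78 = 44998.93
Difference = |49749.00 − 44998.93| = 4750.07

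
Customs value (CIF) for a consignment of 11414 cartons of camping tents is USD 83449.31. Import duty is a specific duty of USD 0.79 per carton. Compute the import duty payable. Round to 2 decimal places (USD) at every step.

Import duty: USD 9017.06

Import duty = 11414 × 0.79 = 9017.06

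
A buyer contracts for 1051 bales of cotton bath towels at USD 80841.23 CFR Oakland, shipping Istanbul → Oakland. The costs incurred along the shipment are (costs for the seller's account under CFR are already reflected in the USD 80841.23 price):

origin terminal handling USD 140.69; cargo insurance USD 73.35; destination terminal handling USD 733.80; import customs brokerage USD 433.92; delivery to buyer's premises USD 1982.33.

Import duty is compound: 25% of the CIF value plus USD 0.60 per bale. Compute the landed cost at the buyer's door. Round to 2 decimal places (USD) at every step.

Total landed cost: USD 104923.88

CFR: the seller pays costs through ocean freight to the destination port, but not insurance.
Already in the invoice (seller's account under CFR): origin terminal — exclude.
CIF value = CFR price + insurance = 80841.23 + 73.35 = 80914.58
Ad valorem component: 80914.58 × 25% = 20228.65
Specific component: 1051 × 0.60 = 630.60
Import duty = 20228.65 + 630.60 = 20859.25
Buyer bears: insurance 73.35 + destination terminal 733.80 + brokerage 433.92 + delivery 1982.33 + duty 20859.25 = 24082.65
Landed cost = invoice 80841.23 + 24082.65 = 104923.88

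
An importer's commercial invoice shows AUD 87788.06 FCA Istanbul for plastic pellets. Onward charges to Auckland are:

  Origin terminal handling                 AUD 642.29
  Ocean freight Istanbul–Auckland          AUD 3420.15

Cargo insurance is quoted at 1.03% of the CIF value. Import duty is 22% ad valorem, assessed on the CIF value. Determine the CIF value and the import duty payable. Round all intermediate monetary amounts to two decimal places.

CIF value: AUD 92806.41; import duty: AUD 20417.41

Let C be the CIF value. C = FCA price + pre-shipment costs + freight + 1.03% × C
C − 1.03% × C = 87788.06 + 642.29 + 3420.15
0.9897 × C = 91850.50
C = 91850.50 / 0.9897 = 92806.41
Insurance premium = 1.03% × 92806.41 = 955.91
Import duty = 92806.41 × 22% = 20417.41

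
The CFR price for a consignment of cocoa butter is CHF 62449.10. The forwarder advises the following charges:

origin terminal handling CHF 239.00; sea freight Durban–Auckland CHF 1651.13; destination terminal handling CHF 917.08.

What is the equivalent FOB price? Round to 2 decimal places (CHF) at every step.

Not relevant to the conversion: origin terminal — on the seller under both CFR and FOB; already in the CFR price and stays in the FOB price. destination terminal — on the buyer under both terms; not part of either seller's price.
From CFR to FOB, the seller no longer bears: freight.
FOB price = 62449.10 − 1651.13 = 60797.97

FOB price: CHF 60797.97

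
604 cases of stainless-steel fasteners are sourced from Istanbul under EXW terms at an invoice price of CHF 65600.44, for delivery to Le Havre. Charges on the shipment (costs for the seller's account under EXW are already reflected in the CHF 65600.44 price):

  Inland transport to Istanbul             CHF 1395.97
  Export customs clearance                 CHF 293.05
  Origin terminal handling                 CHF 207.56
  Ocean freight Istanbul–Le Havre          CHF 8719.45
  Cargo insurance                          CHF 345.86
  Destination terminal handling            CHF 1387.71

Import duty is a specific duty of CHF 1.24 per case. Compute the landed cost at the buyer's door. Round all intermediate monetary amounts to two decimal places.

EXW: the seller makes goods available at their premises; the buyer bears all onward costs.
CIF value = EXW price + inland to port + export clearance + origin terminal + freight + insurance = 65600.44 + 1395.97 + 293.05 + 207.56 + 8719.45 + 345.86 = 76562.33
Import duty = 604 × 1.24 = 748.96
Buyer bears: inland to port 1395.97 + export clearance 293.05 + origin terminal 207.56 + freight 8719.45 + insurance 345.86 + destination terminal 1387.71 + duty 748.96 = 13098.56
Landed cost = invoice 65600.44 + 13098.56 = 78699.00

Total landed cost: CHF 78699.00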